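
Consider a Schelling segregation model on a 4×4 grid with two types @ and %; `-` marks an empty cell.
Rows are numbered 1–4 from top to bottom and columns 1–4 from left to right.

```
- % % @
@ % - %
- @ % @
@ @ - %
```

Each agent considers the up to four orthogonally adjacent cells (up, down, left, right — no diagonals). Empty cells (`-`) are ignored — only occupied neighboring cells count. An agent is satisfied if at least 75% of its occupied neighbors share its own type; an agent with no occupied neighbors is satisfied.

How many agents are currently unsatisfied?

(1,2)% 2/2 satisfied
(1,3)% 1/2 not
(1,4)@ 0/2 not
(2,1)@ 0/1 not
(2,2)% 1/3 not
(2,4)% 0/2 not
(3,2)@ 1/3 not
(3,3)% 0/2 not
(3,4)@ 0/3 not
(4,1)@ 1/1 satisfied
(4,2)@ 2/2 satisfied
(4,4)% 0/1 not
Unsatisfied: (1,3), (1,4), (2,1), (2,2), (2,4), (3,2), (3,3), (3,4), (4,4) — 9 in total.

9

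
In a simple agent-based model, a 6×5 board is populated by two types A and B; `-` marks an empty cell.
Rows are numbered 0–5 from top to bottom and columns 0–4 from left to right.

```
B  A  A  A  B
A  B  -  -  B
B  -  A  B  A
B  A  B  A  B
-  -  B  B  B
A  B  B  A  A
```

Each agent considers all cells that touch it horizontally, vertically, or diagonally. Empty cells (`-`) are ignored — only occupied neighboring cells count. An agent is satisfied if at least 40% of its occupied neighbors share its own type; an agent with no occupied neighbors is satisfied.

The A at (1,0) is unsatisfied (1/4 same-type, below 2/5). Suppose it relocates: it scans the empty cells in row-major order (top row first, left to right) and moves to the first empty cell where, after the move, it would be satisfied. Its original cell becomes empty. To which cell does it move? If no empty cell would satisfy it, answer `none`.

(1,2)

Vacating (1,0). Empty cells in order:
  (1,2): 4/6 same-type → satisfied — stop here.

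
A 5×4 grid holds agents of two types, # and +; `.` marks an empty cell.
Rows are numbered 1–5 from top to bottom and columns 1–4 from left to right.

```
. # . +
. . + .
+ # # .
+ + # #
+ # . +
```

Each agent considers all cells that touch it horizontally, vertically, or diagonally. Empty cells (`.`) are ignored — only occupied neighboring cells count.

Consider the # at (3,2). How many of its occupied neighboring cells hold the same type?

2

Occupied neighbors of (3,2): (2,3)=+, (3,1)=+, (3,3)=#, (4,1)=+, (4,2)=+, (4,3)=#.
Same type (#): 2 of 6.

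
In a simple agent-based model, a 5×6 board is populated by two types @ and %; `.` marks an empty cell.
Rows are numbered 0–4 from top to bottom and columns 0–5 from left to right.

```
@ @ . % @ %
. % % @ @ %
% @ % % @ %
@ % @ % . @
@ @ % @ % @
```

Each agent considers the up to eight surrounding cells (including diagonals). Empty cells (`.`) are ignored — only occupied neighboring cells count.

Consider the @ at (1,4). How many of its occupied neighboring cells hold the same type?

Occupied neighbors of (1,4): (0,3)=%, (0,4)=@, (0,5)=%, (1,3)=@, (1,5)=%, (2,3)=%, (2,4)=@, (2,5)=%.
Same type (@): 3 of 8.

3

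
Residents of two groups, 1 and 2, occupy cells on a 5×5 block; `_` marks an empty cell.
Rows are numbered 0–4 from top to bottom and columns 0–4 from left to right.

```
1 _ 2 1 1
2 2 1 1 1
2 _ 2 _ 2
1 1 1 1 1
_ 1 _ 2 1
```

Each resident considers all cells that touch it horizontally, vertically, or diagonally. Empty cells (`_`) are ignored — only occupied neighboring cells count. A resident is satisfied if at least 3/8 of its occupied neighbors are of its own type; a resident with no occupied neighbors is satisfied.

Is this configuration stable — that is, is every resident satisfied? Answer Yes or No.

No

(0,0)1 0/2 not
(0,2)2 1/4 not
(0,3)1 4/5 satisfied
(0,4)1 3/3 satisfied
(1,0)2 2/3 satisfied
(1,1)2 4/6 satisfied
(1,2)1 2/5 satisfied
(1,3)1 4/7 satisfied
(1,4)1 3/4 satisfied
(2,0)2 2/4 satisfied
(2,2)2 1/6 not
(2,4)2 0/4 not
(3,0)1 2/3 satisfied
(3,1)1 3/5 satisfied
(3,2)1 3/5 satisfied
(3,3)1 3/6 satisfied
(3,4)1 2/4 satisfied
(4,1)1 3/3 satisfied
(4,3)2 0/4 not
(4,4)1 2/3 satisfied
For instance (0,0) has only 0/2 same-type neighbors, below 3/8.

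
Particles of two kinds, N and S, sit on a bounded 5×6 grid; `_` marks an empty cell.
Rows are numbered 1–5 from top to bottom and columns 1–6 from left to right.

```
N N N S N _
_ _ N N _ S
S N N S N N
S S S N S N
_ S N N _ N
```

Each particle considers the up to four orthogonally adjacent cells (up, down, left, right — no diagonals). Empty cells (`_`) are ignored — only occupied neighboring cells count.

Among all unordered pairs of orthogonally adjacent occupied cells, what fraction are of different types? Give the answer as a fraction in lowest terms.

Scan each occupied cell's neighbors to the right and below so each pair is counted once.
Row 1: N(1,1)–N(1,2)= N(1,2)–N(1,3)= N(1,3)–S(1,4)≠ N(1,3)–N(2,3)= S(1,4)–N(1,5)≠ S(1,4)–N(2,4)≠  → 3/6 unlike.
Row 2: N(2,3)–N(2,4)= N(2,3)–N(3,3)= N(2,4)–S(3,4)≠ S(2,6)–N(3,6)≠  → 2/4 unlike.
Row 3: S(3,1)–N(3,2)≠ S(3,1)–S(4,1)= N(3,2)–N(3,3)= N(3,2)–S(4,2)≠ N(3,3)–S(3,4)≠ N(3,3)–S(4,3)≠ S(3,4)–N(3,5)≠ S(3,4)–N(4,4)≠ N(3,5)–N(3,6)= N(3,5)–S(4,5)≠ N(3,6)–N(4,6)=  → 7/11 unlike.
Row 4: S(4,1)–S(4,2)= S(4,2)–S(4,3)= S(4,2)–S(5,2)= S(4,3)–N(4,4)≠ S(4,3)–N(5,3)≠ N(4,4)–S(4,5)≠ N(4,4)–N(5,4)= S(4,5)–N(4,6)≠ N(4,6)–N(5,6)=  → 4/9 unlike.
Row 5: S(5,2)–N(5,3)≠ N(5,3)–N(5,4)=  → 1/2 unlike.
Total adjacent occupied pairs: 32; unlike-type pairs: 17.
17/32 is already in lowest terms.

17/32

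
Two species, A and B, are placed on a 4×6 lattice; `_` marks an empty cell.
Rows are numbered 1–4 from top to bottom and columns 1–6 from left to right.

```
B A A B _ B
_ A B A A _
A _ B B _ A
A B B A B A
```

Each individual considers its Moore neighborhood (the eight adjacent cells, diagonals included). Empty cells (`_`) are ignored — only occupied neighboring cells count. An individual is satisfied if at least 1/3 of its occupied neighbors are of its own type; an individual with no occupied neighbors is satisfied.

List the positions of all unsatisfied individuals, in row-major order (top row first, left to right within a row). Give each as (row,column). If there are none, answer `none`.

(1,1)B 0/2 ✗
(1,2)A 2/4 ✓
(1,3)A 3/5 ✓
(1,4)B 1/4 ✗
(1,6)B 0/1 ✗
(2,2)A 3/6 ✓
(2,3)B 3/7 ✓
(2,4)A 2/6 ✓
(2,5)A 2/5 ✓
(3,1)A 2/3 ✓
(3,3)B 4/7 ✓
(3,4)B 4/7 ✓
(3,6)A 2/3 ✓
(4,1)A 1/2 ✓
(4,2)B 2/4 ✓
(4,3)B 3/4 ✓
(4,4)A 0/4 ✗
(4,5)B 1/4 ✗
(4,6)A 1/2 ✓

(1,1), (1,4), (1,6), (4,4), (4,5)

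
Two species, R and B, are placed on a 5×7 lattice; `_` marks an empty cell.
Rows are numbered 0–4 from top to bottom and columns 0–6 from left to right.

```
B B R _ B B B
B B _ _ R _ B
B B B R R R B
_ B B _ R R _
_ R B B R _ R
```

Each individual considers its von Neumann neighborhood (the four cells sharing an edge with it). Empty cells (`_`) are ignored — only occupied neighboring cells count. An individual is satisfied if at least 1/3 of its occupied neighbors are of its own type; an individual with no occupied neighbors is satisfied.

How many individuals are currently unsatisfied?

Row 0: (0,0)B 2/2 satisfied · (0,1)B 2/3 satisfied · (0,2)R 0/1 not · (0,4)B 1/2 satisfied · (0,5)B 2/2 satisfied · (0,6)B 2/2 satisfied
Row 1: (1,0)B 3/3 satisfied · (1,1)B 3/3 satisfied · (1,4)R 1/2 satisfied · (1,6)B 2/2 satisfied
Row 2: (2,0)B 2/2 satisfied · (2,1)B 4/4 satisfied · (2,2)B 2/3 satisfied · (2,3)R 1/2 satisfied · (2,4)R 4/4 satisfied · (2,5)R 2/3 satisfied · (2,6)B 1/2 satisfied
Row 3: (3,1)B 2/3 satisfied · (3,2)B 3/3 satisfied · (3,4)R 3/3 satisfied · (3,5)R 2/2 satisfied
Row 4: (4,1)R 0/2 not · (4,2)B 2/3 satisfied · (4,3)B 1/2 satisfied · (4,4)R 1/2 satisfied · (4,6)R 0/0 satisfied
Unsatisfied: (0,2), (4,1) — 2 in total.

2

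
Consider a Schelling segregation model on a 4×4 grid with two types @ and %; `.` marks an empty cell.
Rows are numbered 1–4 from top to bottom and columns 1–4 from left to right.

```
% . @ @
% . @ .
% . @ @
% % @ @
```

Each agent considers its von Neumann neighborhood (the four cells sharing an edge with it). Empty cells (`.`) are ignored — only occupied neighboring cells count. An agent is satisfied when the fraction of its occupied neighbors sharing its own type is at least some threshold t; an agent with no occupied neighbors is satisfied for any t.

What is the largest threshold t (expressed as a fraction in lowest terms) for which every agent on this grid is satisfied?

(1,1)% 1/1
(1,3)@ 2/2
(1,4)@ 1/1
(2,1)% 2/2
(2,3)@ 2/2
(3,1)% 2/2
(3,3)@ 3/3
(3,4)@ 2/2
(4,1)% 2/2
(4,2)% 1/2
(4,3)@ 2/3
(4,4)@ 2/2
The smallest same-type fraction is 1/2 at (4,2), which reduces to 1/2. Any threshold above that leaves this agent unsatisfied.

1/2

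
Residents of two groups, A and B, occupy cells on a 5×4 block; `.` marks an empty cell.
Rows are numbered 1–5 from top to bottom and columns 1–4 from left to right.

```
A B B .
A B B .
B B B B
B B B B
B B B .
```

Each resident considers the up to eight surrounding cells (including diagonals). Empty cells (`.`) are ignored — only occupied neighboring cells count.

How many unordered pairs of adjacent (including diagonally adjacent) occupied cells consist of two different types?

Scan each occupied cell's neighbors to the right and below (and the two forward diagonals) so each pair is counted once.
From row 1: 3 unlike of 9 pairs (running 3/9).
From row 2: 3 unlike of 10 pairs (running 6/19).
From row 3: 0 unlike of 13 pairs (running 6/32).
From row 4: 0 unlike of 11 pairs (running 6/43).
From row 5: 0 unlike of 2 pairs (running 6/45).
Total adjacent occupied pairs: 45; unlike-type pairs: 6.

6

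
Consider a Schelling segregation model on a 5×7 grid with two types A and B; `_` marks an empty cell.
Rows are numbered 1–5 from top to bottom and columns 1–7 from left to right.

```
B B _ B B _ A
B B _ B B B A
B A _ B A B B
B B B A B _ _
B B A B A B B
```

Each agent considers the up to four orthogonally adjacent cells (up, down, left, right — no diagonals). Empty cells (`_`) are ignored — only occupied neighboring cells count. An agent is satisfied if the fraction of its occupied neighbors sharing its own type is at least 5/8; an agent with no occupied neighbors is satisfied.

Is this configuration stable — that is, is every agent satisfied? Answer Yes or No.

Row 1: (1,1)B 2/2 satisfied · (1,2)B 2/2 satisfied · (1,4)B 2/2 satisfied · (1,5)B 2/2 satisfied · (1,7)A 1/1 satisfied
Row 2: (2,1)B 3/3 satisfied · (2,2)B 2/3 satisfied · (2,4)B 3/3 satisfied · (2,5)B 3/4 satisfied · (2,6)B 2/3 satisfied · (2,7)A 1/3 not
Row 3: (3,1)B 2/3 satisfied · (3,2)A 0/3 not · (3,4)B 1/3 not · (3,5)A 0/4 not · (3,6)B 2/3 satisfied · (3,7)B 1/2 not
Row 4: (4,1)B 3/3 satisfied · (4,2)B 3/4 satisfied · (4,3)B 1/3 not · (4,4)A 0/4 not · (4,5)B 0/3 not
Row 5: (5,1)B 2/2 satisfied · (5,2)B 2/3 satisfied · (5,3)A 0/3 not · (5,4)B 0/3 not · (5,5)A 0/3 not · (5,6)B 1/2 not · (5,7)B 1/1 satisfied
For instance (2,7) has only 1/3 same-type neighbors, below 5/8.

No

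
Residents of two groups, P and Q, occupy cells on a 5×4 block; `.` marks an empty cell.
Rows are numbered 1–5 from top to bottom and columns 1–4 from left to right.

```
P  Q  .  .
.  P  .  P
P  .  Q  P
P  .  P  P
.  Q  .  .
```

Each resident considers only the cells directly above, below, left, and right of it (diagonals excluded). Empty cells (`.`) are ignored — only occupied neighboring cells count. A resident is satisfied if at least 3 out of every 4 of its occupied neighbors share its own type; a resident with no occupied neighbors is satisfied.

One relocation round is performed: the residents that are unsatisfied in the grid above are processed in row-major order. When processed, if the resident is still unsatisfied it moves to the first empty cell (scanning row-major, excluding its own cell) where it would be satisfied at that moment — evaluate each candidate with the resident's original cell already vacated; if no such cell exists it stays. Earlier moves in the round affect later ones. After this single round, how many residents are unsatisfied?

1

Initially unsatisfied (in order): (1,1), (1,2), (2,2), (3,3), (3,4), (4,3).
  (1,1) → (1,4).
  (1,2) → (1,1).
  (2,2): now satisfied by earlier moves; stays.
  (3,3): no empty cell satisfies it; stays.
  (3,4) → (1,3).
  (4,3) → (2,3).
Resulting grid:
Q . P P
. P P P
P . Q .
P . . P
. Q . .
Unsatisfied now: (3,3).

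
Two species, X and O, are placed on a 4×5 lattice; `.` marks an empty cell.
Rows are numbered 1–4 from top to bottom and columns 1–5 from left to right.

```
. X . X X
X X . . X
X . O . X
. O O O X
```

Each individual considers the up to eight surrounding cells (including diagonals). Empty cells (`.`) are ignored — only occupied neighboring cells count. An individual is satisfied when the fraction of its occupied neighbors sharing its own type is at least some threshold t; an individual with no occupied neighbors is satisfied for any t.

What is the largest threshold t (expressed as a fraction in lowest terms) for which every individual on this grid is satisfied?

Row 1: (1,2)X 2/2 · (1,4)X 2/2 · (1,5)X 2/2
Row 2: (2,1)X 3/3 · (2,2)X 3/4 · (2,5)X 3/3
Row 3: (3,1)X 2/3 · (3,3)O 3/4 · (3,5)X 2/3
Row 4: (4,2)O 2/3 · (4,3)O 3/3 · (4,4)O 2/4 · (4,5)X 1/2
The smallest same-type fraction is 2/4 at (4,4), which reduces to 1/2. Any threshold above that leaves this individual unsatisfied.

1/2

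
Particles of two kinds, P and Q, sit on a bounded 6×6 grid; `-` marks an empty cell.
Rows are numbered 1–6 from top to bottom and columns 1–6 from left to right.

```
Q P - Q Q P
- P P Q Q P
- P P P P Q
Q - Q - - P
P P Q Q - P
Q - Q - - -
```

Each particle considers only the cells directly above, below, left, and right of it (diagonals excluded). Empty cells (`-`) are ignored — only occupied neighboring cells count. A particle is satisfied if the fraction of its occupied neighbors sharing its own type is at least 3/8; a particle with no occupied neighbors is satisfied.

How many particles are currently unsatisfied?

(1,1)Q 0/1 not
(1,2)P 1/2 satisfied
(1,4)Q 2/2 satisfied
(1,5)Q 2/3 satisfied
(1,6)P 1/2 satisfied
(2,2)P 3/3 satisfied
(2,3)P 2/3 satisfied
(2,4)Q 2/4 satisfied
(2,5)Q 2/4 satisfied
(2,6)P 1/3 not
(3,2)P 2/2 satisfied
(3,3)P 3/4 satisfied
(3,4)P 2/3 satisfied
(3,5)P 1/3 not
(3,6)Q 0/3 not
(4,1)Q 0/1 not
(4,3)Q 1/2 satisfied
(4,6)P 1/2 satisfied
(5,1)P 1/3 not
(5,2)P 1/2 satisfied
(5,3)Q 3/4 satisfied
(5,4)Q 1/1 satisfied
(5,6)P 1/1 satisfied
(6,1)Q 0/1 not
(6,3)Q 1/1 satisfied
Unsatisfied: (1,1), (2,6), (3,5), (3,6), (4,1), (5,1), (6,1) — 7 in total.

7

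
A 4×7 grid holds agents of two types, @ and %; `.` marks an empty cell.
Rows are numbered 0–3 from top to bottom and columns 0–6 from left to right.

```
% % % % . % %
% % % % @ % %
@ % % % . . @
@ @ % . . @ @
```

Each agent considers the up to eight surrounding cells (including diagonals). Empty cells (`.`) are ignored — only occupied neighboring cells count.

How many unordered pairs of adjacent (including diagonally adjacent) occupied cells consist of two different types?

Scan each occupied cell's neighbors to the right and below (and the two forward diagonals) so each pair is counted once.
From row 0: 2 unlike of 20 pairs (running 2/20).
From row 1: 7 unlike of 19 pairs (running 9/39).
From row 2: 4 unlike of 13 pairs (running 13/52).
From row 3: 1 unlike of 3 pairs (running 14/55).
Total adjacent occupied pairs: 55; unlike-type pairs: 14.

14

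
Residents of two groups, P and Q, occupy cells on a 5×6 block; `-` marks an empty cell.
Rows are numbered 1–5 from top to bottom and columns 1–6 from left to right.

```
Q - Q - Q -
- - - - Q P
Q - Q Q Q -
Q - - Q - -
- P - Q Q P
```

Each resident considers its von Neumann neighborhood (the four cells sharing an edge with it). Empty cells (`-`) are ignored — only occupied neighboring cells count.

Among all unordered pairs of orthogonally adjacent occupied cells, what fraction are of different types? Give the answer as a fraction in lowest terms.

1/5

Scan each occupied cell's neighbors to the right and below so each pair is counted once.
Row 1: Q(1,5)–Q(2,5)=  → 0/1 unlike.
Row 2: Q(2,5)–P(2,6)≠ Q(2,5)–Q(3,5)=  → 1/2 unlike.
Row 3: Q(3,1)–Q(4,1)= Q(3,3)–Q(3,4)= Q(3,4)–Q(3,5)= Q(3,4)–Q(4,4)=  → 0/4 unlike.
Row 4: Q(4,4)–Q(5,4)=  → 0/1 unlike.
Row 5: Q(5,4)–Q(5,5)= Q(5,5)–P(5,6)≠  → 1/2 unlike.
Total adjacent occupied pairs: 10; unlike-type pairs: 2.
2/10 reduces to 1/5.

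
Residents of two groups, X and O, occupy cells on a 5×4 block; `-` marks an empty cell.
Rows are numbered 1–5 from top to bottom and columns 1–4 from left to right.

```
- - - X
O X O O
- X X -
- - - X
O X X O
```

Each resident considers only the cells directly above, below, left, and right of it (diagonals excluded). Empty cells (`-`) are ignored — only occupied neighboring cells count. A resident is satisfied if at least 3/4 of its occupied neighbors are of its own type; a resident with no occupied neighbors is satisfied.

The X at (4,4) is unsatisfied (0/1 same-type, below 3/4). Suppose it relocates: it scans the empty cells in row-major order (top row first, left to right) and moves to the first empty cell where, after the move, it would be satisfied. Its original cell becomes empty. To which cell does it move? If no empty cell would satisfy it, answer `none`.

(1,2)

Vacating (4,4). Empty cells in order:
  (1,1): 0/1 same-type → still unsatisfied.
  (1,2): 1/1 same-type → satisfied — stop here.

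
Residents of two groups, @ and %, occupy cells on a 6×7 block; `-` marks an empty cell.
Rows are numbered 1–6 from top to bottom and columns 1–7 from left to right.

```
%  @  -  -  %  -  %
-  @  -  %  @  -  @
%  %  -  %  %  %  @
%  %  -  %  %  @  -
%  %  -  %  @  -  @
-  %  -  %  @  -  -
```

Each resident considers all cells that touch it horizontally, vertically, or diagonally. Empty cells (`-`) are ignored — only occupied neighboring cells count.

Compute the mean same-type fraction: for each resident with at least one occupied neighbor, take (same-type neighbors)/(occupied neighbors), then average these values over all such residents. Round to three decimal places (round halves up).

(1,1)% 0/2
(1,2)@ 1/2
(1,5)% 1/2
(1,7)% 0/1
(2,2)@ 1/4
(2,4)% 3/4
(2,5)@ 0/5
(2,7)@ 1/3
(3,1)% 3/4
(3,2)% 3/4
(3,4)% 4/5
(3,5)% 5/7
(3,6)% 2/6
(3,7)@ 2/3
(4,1)% 5/5
(4,2)% 5/5
(4,4)% 4/5
(4,5)% 5/7
(4,6)@ 3/6
(5,1)% 4/4
(5,2)% 4/4
(5,4)% 3/5
(5,5)@ 2/6
(5,7)@ 1/1
(6,2)% 2/2
(6,4)% 1/3
(6,5)@ 1/3
Sum over 27 residents: 0/2 + 1/2 + 1/2 + 0/1 + 1/4 + 3/4 + 0/5 + 1/3 + 3/4 + 3/4 + 4/5 + 5/7 + 2/6 + 2/3 + 5/5 + 5/5 + 4/5 + 5/7 + 3/6 + 4/4 + 4/4 + 3/5 + 2/6 + 1/1 + 2/2 + 1/3 + 1/3 = 1676/105; mean = 1676/105 ÷ 27 = 1676/2835 = 0.591181… → 0.591.

0.591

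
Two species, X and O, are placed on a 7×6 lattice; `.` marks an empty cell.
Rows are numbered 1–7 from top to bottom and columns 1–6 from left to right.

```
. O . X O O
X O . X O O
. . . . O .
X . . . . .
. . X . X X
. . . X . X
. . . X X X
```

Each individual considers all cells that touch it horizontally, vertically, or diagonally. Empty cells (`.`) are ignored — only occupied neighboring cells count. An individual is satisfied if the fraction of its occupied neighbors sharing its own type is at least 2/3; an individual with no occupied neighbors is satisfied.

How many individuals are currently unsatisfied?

6

(1,2)O 1/2 ✗
(1,4)X 1/3 ✗
(1,5)O 3/5 ✗
(1,6)O 3/3 ✓
(2,1)X 0/2 ✗
(2,2)O 1/2 ✗
(2,4)X 1/4 ✗
(2,5)O 4/6 ✓
(2,6)O 4/4 ✓
(3,5)O 2/3 ✓
(4,1)X 0/0 ✓
(5,3)X 1/1 ✓
(5,5)X 3/3 ✓
(5,6)X 2/2 ✓
(6,4)X 4/4 ✓
(6,6)X 4/4 ✓
(7,4)X 2/2 ✓
(7,5)X 4/4 ✓
(7,6)X 2/2 ✓
Unsatisfied: (1,2), (1,4), (1,5), (2,1), (2,2), (2,4) — 6 in total.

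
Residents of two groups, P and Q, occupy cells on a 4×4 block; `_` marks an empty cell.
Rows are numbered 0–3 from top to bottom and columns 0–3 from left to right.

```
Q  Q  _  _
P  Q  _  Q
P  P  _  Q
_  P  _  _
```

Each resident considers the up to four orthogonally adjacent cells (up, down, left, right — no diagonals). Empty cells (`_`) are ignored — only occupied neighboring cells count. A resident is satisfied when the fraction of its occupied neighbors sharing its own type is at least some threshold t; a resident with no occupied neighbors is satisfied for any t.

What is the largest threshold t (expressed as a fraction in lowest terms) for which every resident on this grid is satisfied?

1/3

(0,0)Q 1/2
(0,1)Q 2/2
(1,0)P 1/3
(1,1)Q 1/3
(1,3)Q 1/1
(2,0)P 2/2
(2,1)P 2/3
(2,3)Q 1/1
(3,1)P 1/1
The smallest same-type fraction is 1/3 at (1,0), which reduces to 1/3. Any threshold above that leaves this resident unsatisfied.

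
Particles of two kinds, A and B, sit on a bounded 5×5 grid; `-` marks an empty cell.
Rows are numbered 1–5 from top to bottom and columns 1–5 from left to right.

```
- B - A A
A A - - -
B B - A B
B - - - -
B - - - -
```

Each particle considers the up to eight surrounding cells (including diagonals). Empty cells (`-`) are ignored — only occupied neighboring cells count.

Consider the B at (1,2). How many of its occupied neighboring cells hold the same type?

Occupied neighbors of (1,2): (2,1)=A, (2,2)=A.
Same type (B): 0 of 2.

0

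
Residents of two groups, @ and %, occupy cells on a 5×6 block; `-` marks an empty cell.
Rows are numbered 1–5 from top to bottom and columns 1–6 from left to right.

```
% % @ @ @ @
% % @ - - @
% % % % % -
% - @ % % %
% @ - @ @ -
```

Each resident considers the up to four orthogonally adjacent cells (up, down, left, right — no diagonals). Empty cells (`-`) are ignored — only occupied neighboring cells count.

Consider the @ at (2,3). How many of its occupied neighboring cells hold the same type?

Occupied neighbors of (2,3): (1,3)=@, (3,3)=%, (2,2)=%.
Same type (@): 1 of 3.

1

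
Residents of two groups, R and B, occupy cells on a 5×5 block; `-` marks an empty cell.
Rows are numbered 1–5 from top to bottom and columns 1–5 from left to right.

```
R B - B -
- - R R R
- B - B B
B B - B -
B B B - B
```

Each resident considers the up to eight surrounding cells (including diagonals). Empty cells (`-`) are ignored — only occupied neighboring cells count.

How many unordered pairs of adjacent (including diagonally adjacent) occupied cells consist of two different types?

11

Scan each occupied cell's neighbors to the right and below (and the two forward diagonals) so each pair is counted once.
From row 1: 5 unlike of 5 pairs (running 5/5).
From row 2: 6 unlike of 8 pairs (running 11/13).
From row 3: 0 unlike of 5 pairs (running 11/18).
From row 4: 0 unlike of 8 pairs (running 11/26).
From row 5: 0 unlike of 2 pairs (running 11/28).
Total adjacent occupied pairs: 28; unlike-type pairs: 11.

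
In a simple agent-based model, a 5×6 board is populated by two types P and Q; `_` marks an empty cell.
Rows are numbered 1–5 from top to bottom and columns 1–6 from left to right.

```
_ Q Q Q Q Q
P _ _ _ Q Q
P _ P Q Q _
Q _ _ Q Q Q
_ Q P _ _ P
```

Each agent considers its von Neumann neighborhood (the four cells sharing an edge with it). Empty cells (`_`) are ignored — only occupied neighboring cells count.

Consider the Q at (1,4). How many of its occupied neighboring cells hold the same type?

Occupied neighbors of (1,4): (1,3)=Q, (1,5)=Q.
Same type (Q): 2 of 2.

2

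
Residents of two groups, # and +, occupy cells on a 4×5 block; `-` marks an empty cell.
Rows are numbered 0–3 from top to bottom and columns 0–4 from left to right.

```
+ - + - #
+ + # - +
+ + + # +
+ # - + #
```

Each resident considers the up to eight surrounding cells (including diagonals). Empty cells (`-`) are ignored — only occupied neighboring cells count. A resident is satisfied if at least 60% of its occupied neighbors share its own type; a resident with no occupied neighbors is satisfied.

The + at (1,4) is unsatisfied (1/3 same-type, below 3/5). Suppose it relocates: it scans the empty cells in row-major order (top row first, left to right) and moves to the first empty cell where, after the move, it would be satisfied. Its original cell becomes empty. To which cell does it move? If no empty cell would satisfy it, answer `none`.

(0,1)

Vacating (1,4). Empty cells in order:
  (0,1): 4/5 same-type → satisfied — stop here.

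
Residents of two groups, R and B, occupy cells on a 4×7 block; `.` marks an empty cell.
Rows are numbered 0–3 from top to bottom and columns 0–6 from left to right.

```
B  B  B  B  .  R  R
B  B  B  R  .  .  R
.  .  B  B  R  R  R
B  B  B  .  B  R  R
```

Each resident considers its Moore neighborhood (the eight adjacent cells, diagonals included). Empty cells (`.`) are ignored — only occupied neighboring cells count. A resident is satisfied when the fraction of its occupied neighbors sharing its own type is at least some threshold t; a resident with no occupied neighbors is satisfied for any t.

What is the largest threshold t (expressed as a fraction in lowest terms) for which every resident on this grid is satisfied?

1/6

Row 0: (0,0)B 3/3 · (0,1)B 5/5 · (0,2)B 4/5 · (0,3)B 2/3 · (0,5)R 2/2 · (0,6)R 2/2
Row 1: (1,0)B 3/3 · (1,1)B 6/6 · (1,2)B 6/7 · (1,3)R 1/6 · (1,6)R 4/4
Row 2: (2,2)B 5/6 · (2,3)B 4/6 · (2,4)R 3/5 · (2,5)R 5/6 · (2,6)R 4/4
Row 3: (3,0)B 1/1 · (3,1)B 3/3 · (3,2)B 3/3 · (3,4)B 1/4 · (3,5)R 4/5 · (3,6)R 3/3
The smallest same-type fraction is 1/6 at (1,3), which reduces to 1/6. Any threshold above that leaves this resident unsatisfied.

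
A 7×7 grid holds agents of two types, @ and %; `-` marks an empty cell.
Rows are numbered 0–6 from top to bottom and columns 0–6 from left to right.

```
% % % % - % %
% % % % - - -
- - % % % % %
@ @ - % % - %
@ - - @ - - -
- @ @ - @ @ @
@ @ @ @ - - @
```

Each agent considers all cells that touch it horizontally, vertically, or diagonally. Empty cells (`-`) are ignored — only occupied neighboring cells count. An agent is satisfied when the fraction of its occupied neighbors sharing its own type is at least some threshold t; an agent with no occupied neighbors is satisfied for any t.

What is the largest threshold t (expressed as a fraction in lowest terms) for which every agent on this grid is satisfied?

1/2

Row 0: (0,0)% 3/3 · (0,1)% 5/5 · (0,2)% 5/5 · (0,3)% 3/3 · (0,5)% 1/1 · (0,6)% 1/1
Row 1: (1,0)% 3/3 · (1,1)% 6/6 · (1,2)% 7/7 · (1,3)% 6/6
Row 2: (2,2)% 5/6 · (2,3)% 6/6 · (2,4)% 5/5 · (2,5)% 4/4 · (2,6)% 2/2
Row 3: (3,0)@ 2/2 · (3,1)@ 2/3 · (3,3)% 4/5 · (3,4)% 4/5 · (3,6)% 2/2
Row 4: (4,0)@ 3/3 · (4,3)@ 2/4
Row 5: (5,1)@ 5/5 · (5,2)@ 5/5 · (5,4)@ 3/3 · (5,5)@ 3/3 · (5,6)@ 2/2
Row 6: (6,0)@ 2/2 · (6,1)@ 4/4 · (6,2)@ 4/4 · (6,3)@ 3/3 · (6,6)@ 2/2
The smallest same-type fraction is 2/4 at (4,3), which reduces to 1/2. Any threshold above that leaves this agent unsatisfied.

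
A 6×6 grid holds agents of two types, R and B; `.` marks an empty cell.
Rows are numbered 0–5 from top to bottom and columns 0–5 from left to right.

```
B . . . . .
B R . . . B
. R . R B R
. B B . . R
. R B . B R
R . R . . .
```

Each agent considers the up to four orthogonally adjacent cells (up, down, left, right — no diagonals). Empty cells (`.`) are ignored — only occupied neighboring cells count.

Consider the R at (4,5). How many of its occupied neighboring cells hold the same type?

Occupied neighbors of (4,5): (3,5)=R, (4,4)=B.
Same type (R): 1 of 2.

1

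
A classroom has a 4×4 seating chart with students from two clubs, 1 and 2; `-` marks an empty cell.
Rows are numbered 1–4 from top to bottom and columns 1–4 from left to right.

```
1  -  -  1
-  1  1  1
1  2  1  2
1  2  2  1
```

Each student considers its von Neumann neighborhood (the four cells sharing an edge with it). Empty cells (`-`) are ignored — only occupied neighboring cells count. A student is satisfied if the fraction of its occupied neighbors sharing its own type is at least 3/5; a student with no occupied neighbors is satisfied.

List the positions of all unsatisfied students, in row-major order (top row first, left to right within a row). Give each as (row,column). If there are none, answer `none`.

(2,2), (3,1), (3,2), (3,3), (3,4), (4,1), (4,3), (4,4)

(1,1)1 0/0 ok
(1,4)1 1/1 ok
(2,2)1 1/2 unhappy
(2,3)1 3/3 ok
(2,4)1 2/3 ok
(3,1)1 1/2 unhappy
(3,2)2 1/4 unhappy
(3,3)1 1/4 unhappy
(3,4)2 0/3 unhappy
(4,1)1 1/2 unhappy
(4,2)2 2/3 ok
(4,3)2 1/3 unhappy
(4,4)1 0/2 unhappy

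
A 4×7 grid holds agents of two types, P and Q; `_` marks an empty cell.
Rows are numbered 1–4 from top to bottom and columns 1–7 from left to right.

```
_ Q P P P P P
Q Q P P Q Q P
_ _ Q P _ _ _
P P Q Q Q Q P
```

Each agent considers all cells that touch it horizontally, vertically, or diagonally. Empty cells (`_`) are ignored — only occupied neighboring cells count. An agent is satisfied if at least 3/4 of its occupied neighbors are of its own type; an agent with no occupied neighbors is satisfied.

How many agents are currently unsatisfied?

(1,2)Q 2/4 unhappy
(1,3)P 3/5 unhappy
(1,4)P 4/5 ok
(1,5)P 3/5 unhappy
(1,6)P 3/5 unhappy
(1,7)P 2/3 unhappy
(2,1)Q 2/2 ok
(2,2)Q 3/5 unhappy
(2,3)P 4/7 unhappy
(2,4)P 5/7 unhappy
(2,5)Q 1/6 unhappy
(2,6)Q 1/5 unhappy
(2,7)P 2/3 unhappy
(3,3)Q 3/7 unhappy
(3,4)P 2/7 unhappy
(4,1)P 1/1 ok
(4,2)P 1/3 unhappy
(4,3)Q 2/4 unhappy
(4,4)Q 3/4 ok
(4,5)Q 2/3 unhappy
(4,6)Q 1/2 unhappy
(4,7)P 0/1 unhappy
Unsatisfied: (1,2), (1,3), (1,5), (1,6), (1,7), (2,2), (2,3), (2,4), (2,5), (2,6), (2,7), (3,3), (3,4), (4,2), (4,3), (4,5), (4,6), (4,7) — 18 in total.

18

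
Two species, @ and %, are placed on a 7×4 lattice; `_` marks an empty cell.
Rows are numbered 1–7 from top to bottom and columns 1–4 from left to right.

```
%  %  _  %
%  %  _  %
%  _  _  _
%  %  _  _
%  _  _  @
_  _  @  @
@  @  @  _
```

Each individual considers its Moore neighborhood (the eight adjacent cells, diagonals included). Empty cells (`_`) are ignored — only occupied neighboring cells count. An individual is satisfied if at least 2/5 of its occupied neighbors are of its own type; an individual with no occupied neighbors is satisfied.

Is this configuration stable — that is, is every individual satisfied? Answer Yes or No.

Yes

Row 1: (1,1)% 3/3 ✓ · (1,2)% 3/3 ✓ · (1,4)% 1/1 ✓
Row 2: (2,1)% 4/4 ✓ · (2,2)% 4/4 ✓ · (2,4)% 1/1 ✓
Row 3: (3,1)% 4/4 ✓
Row 4: (4,1)% 3/3 ✓ · (4,2)% 3/3 ✓
Row 5: (5,1)% 2/2 ✓ · (5,4)@ 2/2 ✓
Row 6: (6,3)@ 4/4 ✓ · (6,4)@ 3/3 ✓
Row 7: (7,1)@ 1/1 ✓ · (7,2)@ 3/3 ✓ · (7,3)@ 3/3 ✓
All meet the threshold, so the configuration is stable.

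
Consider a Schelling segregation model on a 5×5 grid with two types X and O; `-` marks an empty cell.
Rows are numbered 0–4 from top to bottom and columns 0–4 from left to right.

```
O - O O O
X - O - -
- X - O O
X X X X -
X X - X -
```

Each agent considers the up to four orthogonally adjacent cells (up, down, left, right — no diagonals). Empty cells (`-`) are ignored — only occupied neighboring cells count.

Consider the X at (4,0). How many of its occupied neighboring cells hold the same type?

Occupied neighbors of (4,0): (3,0)=X, (4,1)=X.
Same type (X): 2 of 2.

2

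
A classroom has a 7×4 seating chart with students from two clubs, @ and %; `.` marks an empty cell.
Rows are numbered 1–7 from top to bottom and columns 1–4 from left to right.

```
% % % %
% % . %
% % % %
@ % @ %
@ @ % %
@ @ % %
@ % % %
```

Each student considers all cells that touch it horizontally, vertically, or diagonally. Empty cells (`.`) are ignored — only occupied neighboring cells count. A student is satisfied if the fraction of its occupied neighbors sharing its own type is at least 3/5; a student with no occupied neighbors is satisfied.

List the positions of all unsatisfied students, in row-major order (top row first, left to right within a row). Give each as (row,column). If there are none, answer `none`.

(1,1)% 3/3 ✓
(1,2)% 4/4 ✓
(1,3)% 4/4 ✓
(1,4)% 2/2 ✓
(2,1)% 5/5 ✓
(2,2)% 7/7 ✓
(2,4)% 4/4 ✓
(3,1)% 4/5 ✓
(3,2)% 5/7 ✓
(3,3)% 6/7 ✓
(3,4)% 3/4 ✓
(4,1)@ 2/5 ✗
(4,2)% 4/8 ✗
(4,3)@ 1/8 ✗
(4,4)% 4/5 ✓
(5,1)@ 4/5 ✓
(5,2)@ 5/8 ✓
(5,3)% 5/8 ✓
(5,4)% 4/5 ✓
(6,1)@ 4/5 ✓
(6,2)@ 4/8 ✗
(6,3)% 6/8 ✓
(6,4)% 5/5 ✓
(7,1)@ 2/3 ✓
(7,2)% 2/5 ✗
(7,3)% 4/5 ✓
(7,4)% 3/3 ✓

(4,1), (4,2), (4,3), (6,2), (7,2)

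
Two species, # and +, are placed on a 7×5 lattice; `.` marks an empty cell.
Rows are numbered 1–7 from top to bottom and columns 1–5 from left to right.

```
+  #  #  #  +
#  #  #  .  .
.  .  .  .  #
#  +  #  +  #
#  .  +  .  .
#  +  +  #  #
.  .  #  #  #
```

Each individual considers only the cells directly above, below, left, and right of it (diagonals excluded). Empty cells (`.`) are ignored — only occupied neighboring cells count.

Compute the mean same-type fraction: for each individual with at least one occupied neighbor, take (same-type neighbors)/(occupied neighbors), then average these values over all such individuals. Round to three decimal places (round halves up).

Row 1: (1,1)+ 0/2 · (1,2)# 2/3 · (1,3)# 3/3 · (1,4)# 1/2 · (1,5)+ 0/1
Row 2: (2,1)# 1/2 · (2,2)# 3/3 · (2,3)# 2/2
Row 3: (3,5)# 1/1
Row 4: (4,1)# 1/2 · (4,2)+ 0/2 · (4,3)# 0/3 · (4,4)+ 0/2 · (4,5)# 1/2
Row 5: (5,1)# 2/2 · (5,3)+ 1/2
Row 6: (6,1)# 1/2 · (6,2)+ 1/2 · (6,3)+ 2/4 · (6,4)# 2/3 · (6,5)# 2/2
Row 7: (7,3)# 1/2 · (7,4)# 3/3 · (7,5)# 2/2
Sum over 24 individuals: 0/2 + 2/3 + 3/3 + 1/2 + 0/1 + 1/2 + 3/3 + 2/2 + 1/1 + 1/2 + 0/2 + 0/3 + 0/2 + 1/2 + 2/2 + 1/2 + 1/2 + 1/2 + 2/4 + 2/3 + 2/2 + 1/2 + 3/3 + 2/2 = 83/6; mean = 83/6 ÷ 24 = 83/144 = 0.576388… → 0.576.

0.576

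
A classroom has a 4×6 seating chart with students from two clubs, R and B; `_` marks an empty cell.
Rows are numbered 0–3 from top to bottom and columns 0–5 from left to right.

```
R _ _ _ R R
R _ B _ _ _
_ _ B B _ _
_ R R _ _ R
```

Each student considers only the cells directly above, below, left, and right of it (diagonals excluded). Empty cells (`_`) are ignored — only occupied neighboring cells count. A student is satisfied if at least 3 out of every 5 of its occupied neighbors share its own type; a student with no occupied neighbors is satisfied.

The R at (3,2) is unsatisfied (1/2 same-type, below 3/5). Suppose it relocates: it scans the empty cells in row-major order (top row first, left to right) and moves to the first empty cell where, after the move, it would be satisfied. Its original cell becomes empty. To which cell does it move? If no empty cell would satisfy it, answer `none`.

(0,1)

Vacating (3,2). Empty cells in order:
  (0,1): 1/1 same-type → satisfied — stop here.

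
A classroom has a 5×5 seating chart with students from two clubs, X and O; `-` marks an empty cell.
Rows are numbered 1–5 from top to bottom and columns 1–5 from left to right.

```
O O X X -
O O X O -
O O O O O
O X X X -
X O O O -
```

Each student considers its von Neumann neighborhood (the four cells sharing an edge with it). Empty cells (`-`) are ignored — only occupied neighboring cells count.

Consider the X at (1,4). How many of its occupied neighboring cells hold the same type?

1

Occupied neighbors of (1,4): (2,4)=O, (1,3)=X.
Same type (X): 1 of 2.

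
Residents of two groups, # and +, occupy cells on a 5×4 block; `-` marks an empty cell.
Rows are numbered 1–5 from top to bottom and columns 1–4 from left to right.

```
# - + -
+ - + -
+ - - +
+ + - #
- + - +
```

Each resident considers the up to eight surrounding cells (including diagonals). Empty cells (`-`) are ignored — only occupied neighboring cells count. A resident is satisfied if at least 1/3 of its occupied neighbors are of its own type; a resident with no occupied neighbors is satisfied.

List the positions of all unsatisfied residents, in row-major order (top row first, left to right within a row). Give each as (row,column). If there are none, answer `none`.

(1,1)# 0/1 unhappy
(1,3)+ 1/1 ok
(2,1)+ 1/2 ok
(2,3)+ 2/2 ok
(3,1)+ 3/3 ok
(3,4)+ 1/2 ok
(4,1)+ 3/3 ok
(4,2)+ 3/3 ok
(4,4)# 0/2 unhappy
(5,2)+ 2/2 ok
(5,4)+ 0/1 unhappy

(1,1), (4,4), (5,4)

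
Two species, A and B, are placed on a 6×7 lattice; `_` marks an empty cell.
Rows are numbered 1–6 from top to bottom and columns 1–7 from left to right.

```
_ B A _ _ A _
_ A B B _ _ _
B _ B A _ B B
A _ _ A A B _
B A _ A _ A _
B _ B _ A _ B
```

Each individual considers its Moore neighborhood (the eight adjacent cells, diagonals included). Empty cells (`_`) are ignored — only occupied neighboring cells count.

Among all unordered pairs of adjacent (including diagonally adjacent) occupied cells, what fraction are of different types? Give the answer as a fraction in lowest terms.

Scan each occupied cell's neighbors to the right and below (and the two forward diagonals) so each pair is counted once.
From row 1: 4 unlike of 6 pairs (running 4/6).
From row 2: 5 unlike of 8 pairs (running 9/14).
From row 3: 4 unlike of 9 pairs (running 13/23).
From row 4: 3 unlike of 8 pairs (running 16/31).
From row 5: 5 unlike of 8 pairs (running 21/39).
Total adjacent occupied pairs: 39; unlike-type pairs: 21.
21/39 reduces to 7/13.

7/13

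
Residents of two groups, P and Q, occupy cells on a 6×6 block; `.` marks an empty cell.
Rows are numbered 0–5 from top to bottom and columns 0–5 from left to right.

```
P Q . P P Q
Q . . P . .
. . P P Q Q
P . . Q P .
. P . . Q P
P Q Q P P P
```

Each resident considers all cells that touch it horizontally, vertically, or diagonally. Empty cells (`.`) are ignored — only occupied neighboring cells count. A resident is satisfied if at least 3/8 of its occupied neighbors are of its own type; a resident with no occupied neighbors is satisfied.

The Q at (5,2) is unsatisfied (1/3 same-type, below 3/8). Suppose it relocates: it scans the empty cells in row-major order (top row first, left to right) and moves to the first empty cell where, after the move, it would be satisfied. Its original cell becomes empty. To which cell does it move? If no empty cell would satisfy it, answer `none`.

(1,1)

Vacating (5,2). Empty cells in order:
  (0,2): 1/3 same-type → still unsatisfied.
  (1,1): 2/4 same-type → satisfied — stop here.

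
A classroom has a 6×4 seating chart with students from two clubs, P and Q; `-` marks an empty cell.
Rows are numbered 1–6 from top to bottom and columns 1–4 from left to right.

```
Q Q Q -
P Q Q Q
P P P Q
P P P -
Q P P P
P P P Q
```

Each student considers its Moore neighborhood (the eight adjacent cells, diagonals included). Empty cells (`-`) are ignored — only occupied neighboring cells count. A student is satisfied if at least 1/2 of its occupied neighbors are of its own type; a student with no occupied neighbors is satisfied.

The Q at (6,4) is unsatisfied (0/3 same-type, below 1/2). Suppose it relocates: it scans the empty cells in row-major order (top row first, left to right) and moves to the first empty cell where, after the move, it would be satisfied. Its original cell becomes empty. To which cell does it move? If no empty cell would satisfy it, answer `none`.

Vacating (6,4). Empty cells in order:
  (1,4): 3/3 same-type → satisfied — stop here.

(1,4)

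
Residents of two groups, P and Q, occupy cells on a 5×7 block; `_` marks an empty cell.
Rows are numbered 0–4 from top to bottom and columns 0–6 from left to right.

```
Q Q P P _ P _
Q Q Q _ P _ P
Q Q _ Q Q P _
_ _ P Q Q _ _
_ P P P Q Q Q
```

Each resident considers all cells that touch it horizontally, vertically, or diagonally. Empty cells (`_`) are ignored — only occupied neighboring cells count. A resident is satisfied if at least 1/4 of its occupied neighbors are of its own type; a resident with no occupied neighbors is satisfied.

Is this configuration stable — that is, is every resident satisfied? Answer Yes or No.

Yes

Row 0: (0,0)Q 3/3 satisfied · (0,1)Q 4/5 satisfied · (0,2)P 1/4 satisfied · (0,3)P 2/3 satisfied · (0,5)P 2/2 satisfied
Row 1: (1,0)Q 5/5 satisfied · (1,1)Q 6/7 satisfied · (1,2)Q 4/6 satisfied · (1,4)P 3/5 satisfied · (1,6)P 2/2 satisfied
Row 2: (2,0)Q 3/3 satisfied · (2,1)Q 4/5 satisfied · (2,3)Q 4/6 satisfied · (2,4)Q 3/5 satisfied · (2,5)P 2/4 satisfied
Row 3: (3,2)P 3/6 satisfied · (3,3)Q 4/7 satisfied · (3,4)Q 5/7 satisfied
Row 4: (4,1)P 2/2 satisfied · (4,2)P 3/4 satisfied · (4,3)P 2/5 satisfied · (4,4)Q 3/4 satisfied · (4,5)Q 3/3 satisfied · (4,6)Q 1/1 satisfied
All meet the threshold, so the configuration is stable.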